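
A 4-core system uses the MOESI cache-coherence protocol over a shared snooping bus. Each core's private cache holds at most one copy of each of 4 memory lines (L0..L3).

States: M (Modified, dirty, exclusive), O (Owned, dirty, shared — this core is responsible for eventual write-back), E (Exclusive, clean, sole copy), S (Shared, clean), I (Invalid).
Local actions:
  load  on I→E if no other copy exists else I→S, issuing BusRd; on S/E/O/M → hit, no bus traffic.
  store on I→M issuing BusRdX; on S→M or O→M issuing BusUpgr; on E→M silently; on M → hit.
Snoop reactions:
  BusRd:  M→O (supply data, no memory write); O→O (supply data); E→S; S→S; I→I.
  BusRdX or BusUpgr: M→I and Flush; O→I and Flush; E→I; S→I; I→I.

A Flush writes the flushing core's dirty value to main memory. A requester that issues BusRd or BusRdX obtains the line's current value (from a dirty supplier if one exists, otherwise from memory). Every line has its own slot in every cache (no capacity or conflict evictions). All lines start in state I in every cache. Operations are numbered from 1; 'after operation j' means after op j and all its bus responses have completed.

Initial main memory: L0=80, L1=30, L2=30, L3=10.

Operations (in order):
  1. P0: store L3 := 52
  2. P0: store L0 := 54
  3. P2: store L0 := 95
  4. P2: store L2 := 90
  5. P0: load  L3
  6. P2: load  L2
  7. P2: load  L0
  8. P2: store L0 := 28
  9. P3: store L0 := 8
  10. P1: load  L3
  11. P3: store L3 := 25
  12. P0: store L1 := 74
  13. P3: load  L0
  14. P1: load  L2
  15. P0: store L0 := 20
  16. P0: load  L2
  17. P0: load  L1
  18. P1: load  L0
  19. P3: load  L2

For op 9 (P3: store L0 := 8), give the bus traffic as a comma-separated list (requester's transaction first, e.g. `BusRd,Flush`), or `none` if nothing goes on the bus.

bus = BusRdX,Flush

  op1 P0: store L3 := 52 → M/I/I/I on L3; bus BusRdX; mem=10
  op2 P0: store L0 := 54 → M/I/I/I on L0; bus BusRdX; mem=80
  op3 P2: store L0 := 95 → I/I/M/I on L0; bus BusRdX Flush; mem=54
  op4 P2: store L2 := 90 → I/I/M/I on L2; bus BusRdX; mem=30
  op5 P0: load  L3 → M/I/I/I on L3; bus (none); mem=10
  op6 P2: load  L2 → I/I/M/I on L2; bus (none); mem=30
  op7 P2: load  L0 → I/I/M/I on L0; bus (none); mem=54
  op8 P2: store L0 := 28 → I/I/M/I on L0; bus (none); mem=54
  op9 P3: store L0 := 8 → I/I/I/M on L0; bus BusRdX Flush; mem=28
  op10 P1: load  L3 → O/S/I/I on L3; bus BusRd; mem=10
  op11 P3: store L3 := 25 → I/I/I/M on L3; bus BusRdX Flush; mem=52
  op12 P0: store L1 := 74 → M/I/I/I on L1; bus BusRdX; mem=30
  op13 P3: load  L0 → I/I/I/M on L0; bus (none); mem=28
  op14 P1: load  L2 → I/S/O/I on L2; bus BusRd; mem=30
  op15 P0: store L0 := 20 → M/I/I/I on L0; bus BusRdX Flush; mem=8
  op16 P0: load  L2 → S/S/O/I on L2; bus BusRd; mem=30
  op17 P0: load  L1 → M/I/I/I on L1; bus (none); mem=30
  op18 P1: load  L0 → O/S/I/I on L0; bus BusRd; mem=8
  op19 P3: load  L2 → S/S/O/S on L2; bus BusRd; mem=30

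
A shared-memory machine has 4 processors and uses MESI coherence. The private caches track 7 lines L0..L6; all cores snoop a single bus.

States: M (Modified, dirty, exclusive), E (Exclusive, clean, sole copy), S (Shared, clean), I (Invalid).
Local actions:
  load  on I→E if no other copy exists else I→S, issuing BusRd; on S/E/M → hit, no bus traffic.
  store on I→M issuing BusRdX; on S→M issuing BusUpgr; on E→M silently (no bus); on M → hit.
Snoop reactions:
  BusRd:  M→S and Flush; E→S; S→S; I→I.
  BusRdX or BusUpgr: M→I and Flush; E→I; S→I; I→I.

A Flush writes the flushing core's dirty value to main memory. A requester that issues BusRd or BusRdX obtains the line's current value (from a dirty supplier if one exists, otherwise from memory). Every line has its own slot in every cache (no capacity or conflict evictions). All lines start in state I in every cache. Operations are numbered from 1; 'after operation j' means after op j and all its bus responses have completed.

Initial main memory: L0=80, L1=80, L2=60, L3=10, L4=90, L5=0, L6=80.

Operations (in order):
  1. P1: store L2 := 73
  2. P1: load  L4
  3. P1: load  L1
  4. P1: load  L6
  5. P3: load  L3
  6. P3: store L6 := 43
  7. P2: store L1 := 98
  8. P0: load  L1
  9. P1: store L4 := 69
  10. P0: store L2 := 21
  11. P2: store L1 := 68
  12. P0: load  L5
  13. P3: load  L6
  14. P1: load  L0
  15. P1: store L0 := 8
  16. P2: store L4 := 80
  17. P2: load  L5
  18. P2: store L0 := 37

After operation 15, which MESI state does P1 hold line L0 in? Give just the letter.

state = M

1. P1: store L2 := 73  bus=[BusRdX]  L2: P0=I P1=M P2=I P3=I  mem[L2]=60
2. P1: load  L4  bus=[BusRd]  L4: P0=I P1=E P2=I P3=I  mem[L4]=90
3. P1: load  L1  bus=[BusRd]  L1: P0=I P1=E P2=I P3=I  mem[L1]=80
4. P1: load  L6  bus=[BusRd]  L6: P0=I P1=E P2=I P3=I  mem[L6]=80
5. P3: load  L3  bus=[BusRd]  L3: P0=I P1=I P2=I P3=E  mem[L3]=10
6. P3: store L6 := 43  bus=[BusRdX]  L6: P0=I P1=I P2=I P3=M  mem[L6]=80
7. P2: store L1 := 98  bus=[BusRdX]  L1: P0=I P1=I P2=M P3=I  mem[L1]=80
8. P0: load  L1  bus=[BusRd,Flush]  L1: P0=S P1=I P2=S P3=I  mem[L1]=98
9. P1: store L4 := 69  bus=[-]  L4: P0=I P1=M P2=I P3=I  mem[L4]=90
10. P0: store L2 := 21  bus=[BusRdX,Flush]  L2: P0=M P1=I P2=I P3=I  mem[L2]=73
11. P2: store L1 := 68  bus=[BusUpgr]  L1: P0=I P1=I P2=M P3=I  mem[L1]=98
12. P0: load  L5  bus=[BusRd]  L5: P0=E P1=I P2=I P3=I  mem[L5]=0
13. P3: load  L6  bus=[-]  L6: P0=I P1=I P2=I P3=M  mem[L6]=80
14. P1: load  L0  bus=[BusRd]  L0: P0=I P1=E P2=I P3=I  mem[L0]=80
15. P1: store L0 := 8  bus=[-]  L0: P0=I P1=M P2=I P3=I  mem[L0]=80
16. P2: store L4 := 80  bus=[BusRdX,Flush]  L4: P0=I P1=I P2=M P3=I  mem[L4]=69
17. P2: load  L5  bus=[BusRd]  L5: P0=S P1=I P2=S P3=I  mem[L5]=0
18. P2: store L0 := 37  bus=[BusRdX,Flush]  L0: P0=I P1=I P2=M P3=I  mem[L0]=8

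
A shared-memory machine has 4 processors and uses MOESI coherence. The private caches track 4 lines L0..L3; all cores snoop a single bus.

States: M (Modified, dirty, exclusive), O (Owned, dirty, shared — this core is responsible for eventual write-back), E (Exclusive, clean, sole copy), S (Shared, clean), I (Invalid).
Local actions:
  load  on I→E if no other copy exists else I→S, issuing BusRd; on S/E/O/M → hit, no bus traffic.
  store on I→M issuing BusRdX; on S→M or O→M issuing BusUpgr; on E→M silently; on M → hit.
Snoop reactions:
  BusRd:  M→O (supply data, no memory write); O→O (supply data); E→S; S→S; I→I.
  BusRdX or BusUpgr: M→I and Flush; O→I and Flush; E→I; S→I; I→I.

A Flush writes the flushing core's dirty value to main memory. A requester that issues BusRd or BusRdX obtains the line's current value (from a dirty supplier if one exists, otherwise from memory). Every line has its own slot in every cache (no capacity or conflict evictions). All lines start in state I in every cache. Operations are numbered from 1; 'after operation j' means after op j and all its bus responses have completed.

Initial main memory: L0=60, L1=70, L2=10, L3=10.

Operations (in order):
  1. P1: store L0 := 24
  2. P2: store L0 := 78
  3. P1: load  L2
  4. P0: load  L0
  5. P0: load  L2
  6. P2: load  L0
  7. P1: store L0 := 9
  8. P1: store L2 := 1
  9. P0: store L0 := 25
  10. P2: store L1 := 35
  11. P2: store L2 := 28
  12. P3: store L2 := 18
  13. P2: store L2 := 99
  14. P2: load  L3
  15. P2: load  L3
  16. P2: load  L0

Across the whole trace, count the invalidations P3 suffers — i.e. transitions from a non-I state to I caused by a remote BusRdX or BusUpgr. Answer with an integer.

invalidations = 1

[1] P1: store L0 := 24 | P0:I, P1:M(24), P2:I, P3:I | bus: BusRdX
[2] P2: store L0 := 78 | P0:I, P1:I, P2:M(78), P3:I | bus: BusRdX,Flush
[3] P1: load  L2 | P0:I, P1:E(10), P2:I, P3:I | bus: BusRd
[4] P0: load  L0 | P0:S(78), P1:I, P2:O(78), P3:I | bus: BusRd
[5] P0: load  L2 | P0:S(10), P1:S(10), P2:I, P3:I | bus: BusRd
[6] P2: load  L0 | P0:S(78), P1:I, P2:O(78), P3:I | bus: none
[7] P1: store L0 := 9 | P0:I, P1:M(9), P2:I, P3:I | bus: BusRdX,Flush
[8] P1: store L2 := 1 | P0:I, P1:M(1), P2:I, P3:I | bus: BusUpgr
[9] P0: store L0 := 25 | P0:M(25), P1:I, P2:I, P3:I | bus: BusRdX,Flush
[10] P2: store L1 := 35 | P0:I, P1:I, P2:M(35), P3:I | bus: BusRdX
[11] P2: store L2 := 28 | P0:I, P1:I, P2:M(28), P3:I | bus: BusRdX,Flush
[12] P3: store L2 := 18 | P0:I, P1:I, P2:I, P3:M(18) | bus: BusRdX,Flush
[13] P2: store L2 := 99 | P0:I, P1:I, P2:M(99), P3:I | bus: BusRdX,Flush
[14] P2: load  L3 | P0:I, P1:I, P2:E(10), P3:I | bus: BusRd
[15] P2: load  L3 | P0:I, P1:I, P2:E(10), P3:I | bus: none
[16] P2: load  L0 | P0:O(25), P1:I, P2:S(25), P3:I | bus: BusRd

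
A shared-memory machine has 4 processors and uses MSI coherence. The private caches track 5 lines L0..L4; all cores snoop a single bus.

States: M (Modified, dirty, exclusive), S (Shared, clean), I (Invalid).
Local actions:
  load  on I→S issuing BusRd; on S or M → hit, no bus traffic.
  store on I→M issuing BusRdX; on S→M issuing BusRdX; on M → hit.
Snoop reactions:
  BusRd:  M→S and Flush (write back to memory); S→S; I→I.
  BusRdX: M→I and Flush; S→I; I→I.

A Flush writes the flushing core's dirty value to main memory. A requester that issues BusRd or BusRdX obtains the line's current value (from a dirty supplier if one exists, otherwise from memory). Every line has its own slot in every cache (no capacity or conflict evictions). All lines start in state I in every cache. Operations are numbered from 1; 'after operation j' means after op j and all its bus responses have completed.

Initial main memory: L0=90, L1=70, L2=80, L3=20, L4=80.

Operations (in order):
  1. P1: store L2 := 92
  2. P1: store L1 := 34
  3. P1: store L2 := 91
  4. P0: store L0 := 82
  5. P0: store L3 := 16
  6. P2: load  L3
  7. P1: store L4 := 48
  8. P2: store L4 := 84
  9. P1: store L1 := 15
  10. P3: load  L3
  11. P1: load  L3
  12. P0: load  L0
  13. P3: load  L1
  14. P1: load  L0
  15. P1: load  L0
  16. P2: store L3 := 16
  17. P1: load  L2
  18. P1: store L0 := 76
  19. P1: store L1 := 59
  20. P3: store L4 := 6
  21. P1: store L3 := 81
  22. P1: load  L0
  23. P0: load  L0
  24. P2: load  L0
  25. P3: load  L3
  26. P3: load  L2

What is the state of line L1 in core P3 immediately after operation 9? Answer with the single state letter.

step 1: P1: store L2 := 92  ⟶  IMII  (L2)  txn=BusRdX  M[L2]=80
step 2: P1: store L1 := 34  ⟶  IMII  (L1)  txn=BusRdX  M[L1]=70
step 3: P1: store L2 := 91  ⟶  IMII  (L2)  txn=∅  M[L2]=80
step 4: P0: store L0 := 82  ⟶  MIII  (L0)  txn=BusRdX  M[L0]=90
step 5: P0: store L3 := 16  ⟶  MIII  (L3)  txn=BusRdX  M[L3]=20
step 6: P2: load  L3  ⟶  SISI  (L3)  txn=BusRd+Flush  M[L3]=16
step 7: P1: store L4 := 48  ⟶  IMII  (L4)  txn=BusRdX  M[L4]=80
step 8: P2: store L4 := 84  ⟶  IIMI  (L4)  txn=BusRdX+Flush  M[L4]=48
step 9: P1: store L1 := 15  ⟶  IMII  (L1)  txn=∅  M[L1]=70
step 10: P3: load  L3  ⟶  SISS  (L3)  txn=BusRd  M[L3]=16
step 11: P1: load  L3  ⟶  SSSS  (L3)  txn=BusRd  M[L3]=16
step 12: P0: load  L0  ⟶  MIII  (L0)  txn=∅  M[L0]=90
step 13: P3: load  L1  ⟶  ISIS  (L1)  txn=BusRd+Flush  M[L1]=15
step 14: P1: load  L0  ⟶  SSII  (L0)  txn=BusRd+Flush  M[L0]=82
step 15: P1: load  L0  ⟶  SSII  (L0)  txn=∅  M[L0]=82
step 16: P2: store L3 := 16  ⟶  IIMI  (L3)  txn=BusRdX  M[L3]=16
step 17: P1: load  L2  ⟶  IMII  (L2)  txn=∅  M[L2]=80
step 18: P1: store L0 := 76  ⟶  IMII  (L0)  txn=BusRdX  M[L0]=82
step 19: P1: store L1 := 59  ⟶  IMII  (L1)  txn=BusRdX  M[L1]=15
step 20: P3: store L4 := 6  ⟶  IIIM  (L4)  txn=BusRdX+Flush  M[L4]=84
step 21: P1: store L3 := 81  ⟶  IMII  (L3)  txn=BusRdX+Flush  M[L3]=16
step 22: P1: load  L0  ⟶  IMII  (L0)  txn=∅  M[L0]=82
step 23: P0: load  L0  ⟶  SSII  (L0)  txn=BusRd+Flush  M[L0]=76
step 24: P2: load  L0  ⟶  SSSI  (L0)  txn=BusRd  M[L0]=76
step 25: P3: load  L3  ⟶  ISIS  (L3)  txn=BusRd+Flush  M[L3]=81
step 26: P3: load  L2  ⟶  ISIS  (L2)  txn=BusRd+Flush  M[L2]=91

state = I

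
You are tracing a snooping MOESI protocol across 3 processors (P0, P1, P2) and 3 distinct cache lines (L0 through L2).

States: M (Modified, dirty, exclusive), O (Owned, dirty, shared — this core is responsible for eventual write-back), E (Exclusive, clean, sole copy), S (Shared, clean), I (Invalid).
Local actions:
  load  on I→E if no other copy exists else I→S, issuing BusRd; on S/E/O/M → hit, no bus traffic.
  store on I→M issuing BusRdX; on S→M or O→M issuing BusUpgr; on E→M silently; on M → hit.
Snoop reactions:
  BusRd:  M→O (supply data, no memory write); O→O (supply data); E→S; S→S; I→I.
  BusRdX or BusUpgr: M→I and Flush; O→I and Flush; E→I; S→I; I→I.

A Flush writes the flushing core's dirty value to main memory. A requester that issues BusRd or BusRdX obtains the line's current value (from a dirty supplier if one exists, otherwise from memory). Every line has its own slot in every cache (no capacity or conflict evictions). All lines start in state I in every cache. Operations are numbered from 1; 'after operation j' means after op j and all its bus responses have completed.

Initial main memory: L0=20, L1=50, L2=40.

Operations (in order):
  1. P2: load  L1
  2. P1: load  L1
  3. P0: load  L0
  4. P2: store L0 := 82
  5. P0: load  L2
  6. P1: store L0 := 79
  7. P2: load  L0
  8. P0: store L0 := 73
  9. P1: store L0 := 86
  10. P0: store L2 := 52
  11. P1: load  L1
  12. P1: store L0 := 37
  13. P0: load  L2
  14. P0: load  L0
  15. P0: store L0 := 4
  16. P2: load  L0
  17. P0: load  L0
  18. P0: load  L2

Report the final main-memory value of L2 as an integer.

step 1: P2: load  L1  ⟶  IIE  (L1)  txn=BusRd  M[L1]=50
step 2: P1: load  L1  ⟶  ISS  (L1)  txn=BusRd  M[L1]=50
step 3: P0: load  L0  ⟶  EII  (L0)  txn=BusRd  M[L0]=20
step 4: P2: store L0 := 82  ⟶  IIM  (L0)  txn=BusRdX  M[L0]=20
step 5: P0: load  L2  ⟶  EII  (L2)  txn=BusRd  M[L2]=40
step 6: P1: store L0 := 79  ⟶  IMI  (L0)  txn=BusRdX+Flush  M[L0]=82
step 7: P2: load  L0  ⟶  IOS  (L0)  txn=BusRd  M[L0]=82
step 8: P0: store L0 := 73  ⟶  MII  (L0)  txn=BusRdX+Flush  M[L0]=79
step 9: P1: store L0 := 86  ⟶  IMI  (L0)  txn=BusRdX+Flush  M[L0]=73
step 10: P0: store L2 := 52  ⟶  MII  (L2)  txn=∅  M[L2]=40
step 11: P1: load  L1  ⟶  ISS  (L1)  txn=∅  M[L1]=50
step 12: P1: store L0 := 37  ⟶  IMI  (L0)  txn=∅  M[L0]=73
step 13: P0: load  L2  ⟶  MII  (L2)  txn=∅  M[L2]=40
step 14: P0: load  L0  ⟶  SOI  (L0)  txn=BusRd  M[L0]=73
step 15: P0: store L0 := 4  ⟶  MII  (L0)  txn=BusUpgr+Flush  M[L0]=37
step 16: P2: load  L0  ⟶  OIS  (L0)  txn=BusRd  M[L0]=37
step 17: P0: load  L0  ⟶  OIS  (L0)  txn=∅  M[L0]=37
step 18: P0: load  L2  ⟶  MII  (L2)  txn=∅  M[L2]=40

memory[L2] = 40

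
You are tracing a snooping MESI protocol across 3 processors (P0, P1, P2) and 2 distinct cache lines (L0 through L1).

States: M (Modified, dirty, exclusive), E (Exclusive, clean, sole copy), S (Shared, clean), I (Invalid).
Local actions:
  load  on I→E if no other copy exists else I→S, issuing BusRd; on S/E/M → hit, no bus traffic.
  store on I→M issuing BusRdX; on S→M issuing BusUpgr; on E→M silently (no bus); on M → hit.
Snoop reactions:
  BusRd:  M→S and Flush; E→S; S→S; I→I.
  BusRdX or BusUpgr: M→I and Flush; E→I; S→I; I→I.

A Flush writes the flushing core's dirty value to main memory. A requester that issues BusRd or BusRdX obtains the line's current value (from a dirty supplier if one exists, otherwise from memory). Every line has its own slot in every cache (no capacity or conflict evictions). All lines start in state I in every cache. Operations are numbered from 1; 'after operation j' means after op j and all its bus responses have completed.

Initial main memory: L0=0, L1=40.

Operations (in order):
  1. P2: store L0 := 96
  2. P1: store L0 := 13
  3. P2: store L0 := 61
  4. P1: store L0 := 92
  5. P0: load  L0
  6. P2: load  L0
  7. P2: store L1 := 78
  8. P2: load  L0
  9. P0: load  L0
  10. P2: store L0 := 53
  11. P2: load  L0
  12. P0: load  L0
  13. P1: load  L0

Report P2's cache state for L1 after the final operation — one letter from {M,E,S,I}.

step 1: P2: store L0 := 96  ⟶  IIM  (L0)  txn=BusRdX  M[L0]=0
step 2: P1: store L0 := 13  ⟶  IMI  (L0)  txn=BusRdX+Flush  M[L0]=96
step 3: P2: store L0 := 61  ⟶  IIM  (L0)  txn=BusRdX+Flush  M[L0]=13
step 4: P1: store L0 := 92  ⟶  IMI  (L0)  txn=BusRdX+Flush  M[L0]=61
step 5: P0: load  L0  ⟶  SSI  (L0)  txn=BusRd+Flush  M[L0]=92
step 6: P2: load  L0  ⟶  SSS  (L0)  txn=BusRd  M[L0]=92
step 7: P2: store L1 := 78  ⟶  IIM  (L1)  txn=BusRdX  M[L1]=40
step 8: P2: load  L0  ⟶  SSS  (L0)  txn=∅  M[L0]=92
step 9: P0: load  L0  ⟶  SSS  (L0)  txn=∅  M[L0]=92
step 10: P2: store L0 := 53  ⟶  IIM  (L0)  txn=BusUpgr  M[L0]=92
step 11: P2: load  L0  ⟶  IIM  (L0)  txn=∅  M[L0]=92
step 12: P0: load  L0  ⟶  SIS  (L0)  txn=BusRd+Flush  M[L0]=53
step 13: P1: load  L0  ⟶  SSS  (L0)  txn=BusRd  M[L0]=53

state = M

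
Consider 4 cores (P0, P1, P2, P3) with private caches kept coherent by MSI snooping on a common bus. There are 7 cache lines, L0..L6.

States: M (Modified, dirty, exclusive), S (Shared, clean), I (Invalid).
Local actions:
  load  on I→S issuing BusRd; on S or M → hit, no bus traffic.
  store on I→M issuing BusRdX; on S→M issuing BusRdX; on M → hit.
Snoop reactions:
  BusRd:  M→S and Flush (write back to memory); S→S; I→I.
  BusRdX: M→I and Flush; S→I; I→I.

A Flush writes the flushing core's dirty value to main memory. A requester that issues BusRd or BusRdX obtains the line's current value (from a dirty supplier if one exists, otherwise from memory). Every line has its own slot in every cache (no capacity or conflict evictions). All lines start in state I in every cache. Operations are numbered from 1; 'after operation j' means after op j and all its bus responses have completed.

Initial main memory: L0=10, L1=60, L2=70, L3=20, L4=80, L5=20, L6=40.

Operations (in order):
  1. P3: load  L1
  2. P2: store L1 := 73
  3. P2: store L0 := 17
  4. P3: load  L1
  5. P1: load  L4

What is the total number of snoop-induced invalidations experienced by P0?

  op1 P3: load  L1 → I/I/I/S on L1; bus BusRd; mem=60
  op2 P2: store L1 := 73 → I/I/M/I on L1; bus BusRdX; mem=60
  op3 P2: store L0 := 17 → I/I/M/I on L0; bus BusRdX; mem=10
  op4 P3: load  L1 → I/I/S/S on L1; bus BusRd Flush; mem=73
  op5 P1: load  L4 → I/S/I/I on L4; bus BusRd; mem=80

invalidations = 0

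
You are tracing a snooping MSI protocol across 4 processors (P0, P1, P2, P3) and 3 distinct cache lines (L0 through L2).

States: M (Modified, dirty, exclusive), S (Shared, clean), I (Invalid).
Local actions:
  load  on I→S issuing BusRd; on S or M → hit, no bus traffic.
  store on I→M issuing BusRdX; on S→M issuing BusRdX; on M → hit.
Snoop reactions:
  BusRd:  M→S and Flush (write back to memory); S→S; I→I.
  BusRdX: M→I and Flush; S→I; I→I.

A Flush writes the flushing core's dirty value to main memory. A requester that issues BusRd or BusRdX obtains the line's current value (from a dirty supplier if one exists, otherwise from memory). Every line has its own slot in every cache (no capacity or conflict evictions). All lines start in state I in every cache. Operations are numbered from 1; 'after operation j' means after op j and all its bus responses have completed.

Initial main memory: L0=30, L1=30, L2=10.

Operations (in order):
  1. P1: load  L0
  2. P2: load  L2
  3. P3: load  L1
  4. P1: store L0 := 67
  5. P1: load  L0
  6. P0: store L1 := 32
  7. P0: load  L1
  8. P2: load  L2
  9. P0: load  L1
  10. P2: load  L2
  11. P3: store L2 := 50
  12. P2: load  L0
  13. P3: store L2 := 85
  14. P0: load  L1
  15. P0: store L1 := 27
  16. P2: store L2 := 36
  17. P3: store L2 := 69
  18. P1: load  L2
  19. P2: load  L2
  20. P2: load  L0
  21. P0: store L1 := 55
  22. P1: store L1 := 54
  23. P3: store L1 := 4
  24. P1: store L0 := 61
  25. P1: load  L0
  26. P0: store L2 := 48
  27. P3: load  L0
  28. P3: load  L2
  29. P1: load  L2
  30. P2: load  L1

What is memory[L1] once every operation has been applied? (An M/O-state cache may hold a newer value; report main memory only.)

[1] P1: load  L0 | P0:I, P1:S(30), P2:I, P3:I | bus: BusRd
[2] P2: load  L2 | P0:I, P1:I, P2:S(10), P3:I | bus: BusRd
[3] P3: load  L1 | P0:I, P1:I, P2:I, P3:S(30) | bus: BusRd
[4] P1: store L0 := 67 | P0:I, P1:M(67), P2:I, P3:I | bus: BusRdX
[5] P1: load  L0 | P0:I, P1:M(67), P2:I, P3:I | bus: none
[6] P0: store L1 := 32 | P0:M(32), P1:I, P2:I, P3:I | bus: BusRdX
[7] P0: load  L1 | P0:M(32), P1:I, P2:I, P3:I | bus: none
[8] P2: load  L2 | P0:I, P1:I, P2:S(10), P3:I | bus: none
[9] P0: load  L1 | P0:M(32), P1:I, P2:I, P3:I | bus: none
[10] P2: load  L2 | P0:I, P1:I, P2:S(10), P3:I | bus: none
[11] P3: store L2 := 50 | P0:I, P1:I, P2:I, P3:M(50) | bus: BusRdX
[12] P2: load  L0 | P0:I, P1:S(67), P2:S(67), P3:I | bus: BusRd,Flush
[13] P3: store L2 := 85 | P0:I, P1:I, P2:I, P3:M(85) | bus: none
[14] P0: load  L1 | P0:M(32), P1:I, P2:I, P3:I | bus: none
[15] P0: store L1 := 27 | P0:M(27), P1:I, P2:I, P3:I | bus: none
[16] P2: store L2 := 36 | P0:I, P1:I, P2:M(36), P3:I | bus: BusRdX,Flush
[17] P3: store L2 := 69 | P0:I, P1:I, P2:I, P3:M(69) | bus: BusRdX,Flush
[18] P1: load  L2 | P0:I, P1:S(69), P2:I, P3:S(69) | bus: BusRd,Flush
[19] P2: load  L2 | P0:I, P1:S(69), P2:S(69), P3:S(69) | bus: BusRd
[20] P2: load  L0 | P0:I, P1:S(67), P2:S(67), P3:I | bus: none
[21] P0: store L1 := 55 | P0:M(55), P1:I, P2:I, P3:I | bus: none
[22] P1: store L1 := 54 | P0:I, P1:M(54), P2:I, P3:I | bus: BusRdX,Flush
[23] P3: store L1 := 4 | P0:I, P1:I, P2:I, P3:M(4) | bus: BusRdX,Flush
[24] P1: store L0 := 61 | P0:I, P1:M(61), P2:I, P3:I | bus: BusRdX
[25] P1: load  L0 | P0:I, P1:M(61), P2:I, P3:I | bus: none
[26] P0: store L2 := 48 | P0:M(48), P1:I, P2:I, P3:I | bus: BusRdX
[27] P3: load  L0 | P0:I, P1:S(61), P2:I, P3:S(61) | bus: BusRd,Flush
[28] P3: load  L2 | P0:S(48), P1:I, P2:I, P3:S(48) | bus: BusRd,Flush
[29] P1: load  L2 | P0:S(48), P1:S(48), P2:I, P3:S(48) | bus: BusRd
[30] P2: load  L1 | P0:I, P1:I, P2:S(4), P3:S(4) | bus: BusRd,Flush

memory[L1] = 4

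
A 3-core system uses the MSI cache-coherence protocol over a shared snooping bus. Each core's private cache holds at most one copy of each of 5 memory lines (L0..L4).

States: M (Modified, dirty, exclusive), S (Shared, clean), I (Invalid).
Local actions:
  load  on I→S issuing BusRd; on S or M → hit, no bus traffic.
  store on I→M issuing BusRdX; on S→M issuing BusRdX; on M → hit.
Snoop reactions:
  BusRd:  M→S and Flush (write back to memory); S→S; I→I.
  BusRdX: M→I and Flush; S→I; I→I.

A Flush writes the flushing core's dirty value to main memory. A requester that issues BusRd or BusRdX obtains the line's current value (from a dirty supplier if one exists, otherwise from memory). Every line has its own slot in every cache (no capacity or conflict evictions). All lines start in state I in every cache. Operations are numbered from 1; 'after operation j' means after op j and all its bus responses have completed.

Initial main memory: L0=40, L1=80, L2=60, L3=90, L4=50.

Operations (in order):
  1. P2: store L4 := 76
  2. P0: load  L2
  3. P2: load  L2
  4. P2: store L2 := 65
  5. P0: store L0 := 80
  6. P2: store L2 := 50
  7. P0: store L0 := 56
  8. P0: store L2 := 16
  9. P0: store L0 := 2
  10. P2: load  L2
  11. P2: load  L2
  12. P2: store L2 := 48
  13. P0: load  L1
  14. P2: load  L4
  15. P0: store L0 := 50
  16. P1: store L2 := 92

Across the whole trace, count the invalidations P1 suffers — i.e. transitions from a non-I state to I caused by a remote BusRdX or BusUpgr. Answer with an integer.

step 1: P2: store L4 := 76  ⟶  IIM  (L4)  txn=BusRdX  M[L4]=50
step 2: P0: load  L2  ⟶  SII  (L2)  txn=BusRd  M[L2]=60
step 3: P2: load  L2  ⟶  SIS  (L2)  txn=BusRd  M[L2]=60
step 4: P2: store L2 := 65  ⟶  IIM  (L2)  txn=BusRdX  M[L2]=60
step 5: P0: store L0 := 80  ⟶  MII  (L0)  txn=BusRdX  M[L0]=40
step 6: P2: store L2 := 50  ⟶  IIM  (L2)  txn=∅  M[L2]=60
step 7: P0: store L0 := 56  ⟶  MII  (L0)  txn=∅  M[L0]=40
step 8: P0: store L2 := 16  ⟶  MII  (L2)  txn=BusRdX+Flush  M[L2]=50
step 9: P0: store L0 := 2  ⟶  MII  (L0)  txn=∅  M[L0]=40
step 10: P2: load  L2  ⟶  SIS  (L2)  txn=BusRd+Flush  M[L2]=16
step 11: P2: load  L2  ⟶  SIS  (L2)  txn=∅  M[L2]=16
step 12: P2: store L2 := 48  ⟶  IIM  (L2)  txn=BusRdX  M[L2]=16
step 13: P0: load  L1  ⟶  SII  (L1)  txn=BusRd  M[L1]=80
step 14: P2: load  L4  ⟶  IIM  (L4)  txn=∅  M[L4]=50
step 15: P0: store L0 := 50  ⟶  MII  (L0)  txn=∅  M[L0]=40
step 16: P1: store L2 := 92  ⟶  IMI  (L2)  txn=BusRdX+Flush  M[L2]=48

invalidations = 0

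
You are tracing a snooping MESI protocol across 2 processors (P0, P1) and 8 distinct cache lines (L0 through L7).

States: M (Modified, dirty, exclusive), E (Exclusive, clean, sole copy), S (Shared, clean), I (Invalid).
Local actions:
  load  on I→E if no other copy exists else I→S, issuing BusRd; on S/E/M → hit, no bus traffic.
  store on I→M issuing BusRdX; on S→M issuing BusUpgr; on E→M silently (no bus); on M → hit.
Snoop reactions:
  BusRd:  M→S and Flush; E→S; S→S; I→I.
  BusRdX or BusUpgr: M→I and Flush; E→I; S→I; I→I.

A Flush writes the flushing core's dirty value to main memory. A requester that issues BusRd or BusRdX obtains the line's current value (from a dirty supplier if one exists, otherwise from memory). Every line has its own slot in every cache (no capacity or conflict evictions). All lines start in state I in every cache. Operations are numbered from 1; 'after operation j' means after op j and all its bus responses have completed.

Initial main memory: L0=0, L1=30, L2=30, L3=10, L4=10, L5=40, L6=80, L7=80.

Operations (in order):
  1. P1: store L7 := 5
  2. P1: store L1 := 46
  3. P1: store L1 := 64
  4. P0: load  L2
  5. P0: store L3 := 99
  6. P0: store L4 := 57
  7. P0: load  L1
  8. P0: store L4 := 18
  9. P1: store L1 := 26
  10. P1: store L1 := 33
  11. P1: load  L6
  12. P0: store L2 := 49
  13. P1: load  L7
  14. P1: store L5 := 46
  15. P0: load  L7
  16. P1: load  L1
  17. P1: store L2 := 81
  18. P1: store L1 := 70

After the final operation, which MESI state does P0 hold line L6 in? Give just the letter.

state = I

1. P1: store L7 := 5  bus=[BusRdX]  L7: P0=I P1=M  mem[L7]=80
2. P1: store L1 := 46  bus=[BusRdX]  L1: P0=I P1=M  mem[L1]=30
3. P1: store L1 := 64  bus=[-]  L1: P0=I P1=M  mem[L1]=30
4. P0: load  L2  bus=[BusRd]  L2: P0=E P1=I  mem[L2]=30
5. P0: store L3 := 99  bus=[BusRdX]  L3: P0=M P1=I  mem[L3]=10
6. P0: store L4 := 57  bus=[BusRdX]  L4: P0=M P1=I  mem[L4]=10
7. P0: load  L1  bus=[BusRd,Flush]  L1: P0=S P1=S  mem[L1]=64
8. P0: store L4 := 18  bus=[-]  L4: P0=M P1=I  mem[L4]=10
9. P1: store L1 := 26  bus=[BusUpgr]  L1: P0=I P1=M  mem[L1]=64
10. P1: store L1 := 33  bus=[-]  L1: P0=I P1=M  mem[L1]=64
11. P1: load  L6  bus=[BusRd]  L6: P0=I P1=E  mem[L6]=80
12. P0: store L2 := 49  bus=[-]  L2: P0=M P1=I  mem[L2]=30
13. P1: load  L7  bus=[-]  L7: P0=I P1=M  mem[L7]=80
14. P1: store L5 := 46  bus=[BusRdX]  L5: P0=I P1=M  mem[L5]=40
15. P0: load  L7  bus=[BusRd,Flush]  L7: P0=S P1=S  mem[L7]=5
16. P1: load  L1  bus=[-]  L1: P0=I P1=M  mem[L1]=64
17. P1: store L2 := 81  bus=[BusRdX,Flush]  L2: P0=I P1=M  mem[L2]=49
18. P1: store L1 := 70  bus=[-]  L1: P0=I P1=M  mem[L1]=64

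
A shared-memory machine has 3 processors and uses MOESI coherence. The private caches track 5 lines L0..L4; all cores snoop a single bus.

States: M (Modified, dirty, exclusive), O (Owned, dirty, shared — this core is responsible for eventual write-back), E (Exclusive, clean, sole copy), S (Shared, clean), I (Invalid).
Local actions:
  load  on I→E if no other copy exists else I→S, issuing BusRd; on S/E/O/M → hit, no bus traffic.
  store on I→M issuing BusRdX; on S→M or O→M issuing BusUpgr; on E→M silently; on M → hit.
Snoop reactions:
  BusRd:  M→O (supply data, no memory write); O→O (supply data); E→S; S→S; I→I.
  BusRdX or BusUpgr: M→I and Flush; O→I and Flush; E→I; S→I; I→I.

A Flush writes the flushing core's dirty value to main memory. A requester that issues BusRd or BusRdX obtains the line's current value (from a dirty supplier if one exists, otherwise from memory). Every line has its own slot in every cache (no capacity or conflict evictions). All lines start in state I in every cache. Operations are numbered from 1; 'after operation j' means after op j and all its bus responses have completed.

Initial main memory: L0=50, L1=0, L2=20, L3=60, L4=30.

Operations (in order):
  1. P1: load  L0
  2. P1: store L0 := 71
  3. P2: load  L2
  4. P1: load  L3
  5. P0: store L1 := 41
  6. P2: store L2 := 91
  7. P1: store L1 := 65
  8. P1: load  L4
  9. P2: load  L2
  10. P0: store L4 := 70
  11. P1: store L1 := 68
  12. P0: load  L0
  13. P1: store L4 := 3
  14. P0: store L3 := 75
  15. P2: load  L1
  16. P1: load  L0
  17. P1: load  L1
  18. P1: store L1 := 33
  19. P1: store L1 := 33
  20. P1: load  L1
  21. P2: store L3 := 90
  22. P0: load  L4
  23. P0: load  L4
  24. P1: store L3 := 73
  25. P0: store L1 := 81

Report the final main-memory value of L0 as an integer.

  op1 P1: load  L0 → I/E/I on L0; bus BusRd; mem=50
  op2 P1: store L0 := 71 → I/M/I on L0; bus (none); mem=50
  op3 P2: load  L2 → I/I/E on L2; bus BusRd; mem=20
  op4 P1: load  L3 → I/E/I on L3; bus BusRd; mem=60
  op5 P0: store L1 := 41 → M/I/I on L1; bus BusRdX; mem=0
  op6 P2: store L2 := 91 → I/I/M on L2; bus (none); mem=20
  op7 P1: store L1 := 65 → I/M/I on L1; bus BusRdX Flush; mem=41
  op8 P1: load  L4 → I/E/I on L4; bus BusRd; mem=30
  op9 P2: load  L2 → I/I/M on L2; bus (none); mem=20
  op10 P0: store L4 := 70 → M/I/I on L4; bus BusRdX; mem=30
  op11 P1: store L1 := 68 → I/M/I on L1; bus (none); mem=41
  op12 P0: load  L0 → S/O/I on L0; bus BusRd; mem=50
  op13 P1: store L4 := 3 → I/M/I on L4; bus BusRdX Flush; mem=70
  op14 P0: store L3 := 75 → M/I/I on L3; bus BusRdX; mem=60
  op15 P2: load  L1 → I/O/S on L1; bus BusRd; mem=41
  op16 P1: load  L0 → S/O/I on L0; bus (none); mem=50
  op17 P1: load  L1 → I/O/S on L1; bus (none); mem=41
  op18 P1: store L1 := 33 → I/M/I on L1; bus BusUpgr; mem=41
  op19 P1: store L1 := 33 → I/M/I on L1; bus (none); mem=41
  op20 P1: load  L1 → I/M/I on L1; bus (none); mem=41
  op21 P2: store L3 := 90 → I/I/M on L3; bus BusRdX Flush; mem=75
  op22 P0: load  L4 → S/O/I on L4; bus BusRd; mem=70
  op23 P0: load  L4 → S/O/I on L4; bus (none); mem=70
  op24 P1: store L3 := 73 → I/M/I on L3; bus BusRdX Flush; mem=90
  op25 P0: store L1 := 81 → M/I/I on L1; bus BusRdX Flush; mem=33

memory[L0] = 50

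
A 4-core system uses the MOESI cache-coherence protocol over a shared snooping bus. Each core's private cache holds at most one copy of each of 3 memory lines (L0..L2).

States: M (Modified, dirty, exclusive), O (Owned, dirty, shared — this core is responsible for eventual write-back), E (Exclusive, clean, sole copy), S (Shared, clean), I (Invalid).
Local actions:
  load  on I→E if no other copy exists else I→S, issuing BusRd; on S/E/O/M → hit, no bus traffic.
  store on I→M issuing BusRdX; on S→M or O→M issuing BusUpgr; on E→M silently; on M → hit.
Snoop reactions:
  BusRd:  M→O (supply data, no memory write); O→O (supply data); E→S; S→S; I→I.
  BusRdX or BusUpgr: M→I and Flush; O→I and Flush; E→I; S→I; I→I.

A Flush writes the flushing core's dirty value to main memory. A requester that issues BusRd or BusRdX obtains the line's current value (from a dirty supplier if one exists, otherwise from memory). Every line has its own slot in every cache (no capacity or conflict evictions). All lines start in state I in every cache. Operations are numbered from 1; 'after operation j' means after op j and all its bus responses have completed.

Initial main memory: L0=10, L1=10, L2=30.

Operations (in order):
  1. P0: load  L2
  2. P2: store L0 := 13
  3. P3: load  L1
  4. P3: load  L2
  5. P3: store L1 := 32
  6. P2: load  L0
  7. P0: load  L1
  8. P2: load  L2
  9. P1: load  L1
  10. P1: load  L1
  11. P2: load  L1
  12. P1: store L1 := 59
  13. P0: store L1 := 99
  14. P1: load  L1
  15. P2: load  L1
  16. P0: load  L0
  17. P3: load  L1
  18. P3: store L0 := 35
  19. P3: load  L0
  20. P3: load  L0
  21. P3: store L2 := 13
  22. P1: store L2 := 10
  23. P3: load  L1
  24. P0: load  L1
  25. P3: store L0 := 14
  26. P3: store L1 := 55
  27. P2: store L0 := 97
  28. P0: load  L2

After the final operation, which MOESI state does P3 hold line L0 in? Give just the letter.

state = I

[1] P0: load  L2 | P0:E(30), P1:I, P2:I, P3:I | bus: BusRd
[2] P2: store L0 := 13 | P0:I, P1:I, P2:M(13), P3:I | bus: BusRdX
[3] P3: load  L1 | P0:I, P1:I, P2:I, P3:E(10) | bus: BusRd
[4] P3: load  L2 | P0:S(30), P1:I, P2:I, P3:S(30) | bus: BusRd
[5] P3: store L1 := 32 | P0:I, P1:I, P2:I, P3:M(32) | bus: none
[6] P2: load  L0 | P0:I, P1:I, P2:M(13), P3:I | bus: none
[7] P0: load  L1 | P0:S(32), P1:I, P2:I, P3:O(32) | bus: BusRd
[8] P2: load  L2 | P0:S(30), P1:I, P2:S(30), P3:S(30) | bus: BusRd
[9] P1: load  L1 | P0:S(32), P1:S(32), P2:I, P3:O(32) | bus: BusRd
[10] P1: load  L1 | P0:S(32), P1:S(32), P2:I, P3:O(32) | bus: none
[11] P2: load  L1 | P0:S(32), P1:S(32), P2:S(32), P3:O(32) | bus: BusRd
[12] P1: store L1 := 59 | P0:I, P1:M(59), P2:I, P3:I | bus: BusUpgr,Flush
[13] P0: store L1 := 99 | P0:M(99), P1:I, P2:I, P3:I | bus: BusRdX,Flush
[14] P1: load  L1 | P0:O(99), P1:S(99), P2:I, P3:I | bus: BusRd
[15] P2: load  L1 | P0:O(99), P1:S(99), P2:S(99), P3:I | bus: BusRd
[16] P0: load  L0 | P0:S(13), P1:I, P2:O(13), P3:I | bus: BusRd
[17] P3: load  L1 | P0:O(99), P1:S(99), P2:S(99), P3:S(99) | bus: BusRd
[18] P3: store L0 := 35 | P0:I, P1:I, P2:I, P3:M(35) | bus: BusRdX,Flush
[19] P3: load  L0 | P0:I, P1:I, P2:I, P3:M(35) | bus: none
[20] P3: load  L0 | P0:I, P1:I, P2:I, P3:M(35) | bus: none
[21] P3: store L2 := 13 | P0:I, P1:I, P2:I, P3:M(13) | bus: BusUpgr
[22] P1: store L2 := 10 | P0:I, P1:M(10), P2:I, P3:I | bus: BusRdX,Flush
[23] P3: load  L1 | P0:O(99), P1:S(99), P2:S(99), P3:S(99) | bus: none
[24] P0: load  L1 | P0:O(99), P1:S(99), P2:S(99), P3:S(99) | bus: none
[25] P3: store L0 := 14 | P0:I, P1:I, P2:I, P3:M(14) | bus: none
[26] P3: store L1 := 55 | P0:I, P1:I, P2:I, P3:M(55) | bus: BusUpgr,Flush
[27] P2: store L0 := 97 | P0:I, P1:I, P2:M(97), P3:I | bus: BusRdX,Flush
[28] P0: load  L2 | P0:S(10), P1:O(10), P2:I, P3:I | bus: BusRd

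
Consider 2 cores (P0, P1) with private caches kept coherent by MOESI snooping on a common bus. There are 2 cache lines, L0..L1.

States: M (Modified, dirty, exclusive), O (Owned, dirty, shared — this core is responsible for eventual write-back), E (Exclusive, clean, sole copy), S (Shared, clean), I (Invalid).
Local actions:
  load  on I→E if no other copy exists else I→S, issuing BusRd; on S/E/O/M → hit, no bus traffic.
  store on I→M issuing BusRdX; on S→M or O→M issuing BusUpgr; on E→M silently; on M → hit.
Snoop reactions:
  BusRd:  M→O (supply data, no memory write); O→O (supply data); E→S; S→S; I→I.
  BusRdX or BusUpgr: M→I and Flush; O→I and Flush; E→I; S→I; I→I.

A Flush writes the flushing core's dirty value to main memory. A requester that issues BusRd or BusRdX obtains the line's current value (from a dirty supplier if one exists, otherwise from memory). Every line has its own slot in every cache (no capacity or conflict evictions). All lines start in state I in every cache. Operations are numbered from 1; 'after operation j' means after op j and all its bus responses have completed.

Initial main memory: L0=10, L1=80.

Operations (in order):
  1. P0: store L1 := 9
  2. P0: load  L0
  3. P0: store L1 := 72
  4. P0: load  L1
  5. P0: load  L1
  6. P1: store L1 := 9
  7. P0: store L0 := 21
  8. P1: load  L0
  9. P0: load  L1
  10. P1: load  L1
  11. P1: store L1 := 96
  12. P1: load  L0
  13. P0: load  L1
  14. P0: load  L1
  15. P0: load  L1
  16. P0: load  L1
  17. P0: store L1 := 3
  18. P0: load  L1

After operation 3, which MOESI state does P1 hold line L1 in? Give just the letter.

state = I

[1] P0: store L1 := 9 | P0:M(9), P1:I | bus: BusRdX
[2] P0: load  L0 | P0:E(10), P1:I | bus: BusRd
[3] P0: store L1 := 72 | P0:M(72), P1:I | bus: none
[4] P0: load  L1 | P0:M(72), P1:I | bus: none
[5] P0: load  L1 | P0:M(72), P1:I | bus: none
[6] P1: store L1 := 9 | P0:I, P1:M(9) | bus: BusRdX,Flush
[7] P0: store L0 := 21 | P0:M(21), P1:I | bus: none
[8] P1: load  L0 | P0:O(21), P1:S(21) | bus: BusRd
[9] P0: load  L1 | P0:S(9), P1:O(9) | bus: BusRd
[10] P1: load  L1 | P0:S(9), P1:O(9) | bus: none
[11] P1: store L1 := 96 | P0:I, P1:M(96) | bus: BusUpgr
[12] P1: load  L0 | P0:O(21), P1:S(21) | bus: none
[13] P0: load  L1 | P0:S(96), P1:O(96) | bus: BusRd
[14] P0: load  L1 | P0:S(96), P1:O(96) | bus: none
[15] P0: load  L1 | P0:S(96), P1:O(96) | bus: none
[16] P0: load  L1 | P0:S(96), P1:O(96) | bus: none
[17] P0: store L1 := 3 | P0:M(3), P1:I | bus: BusUpgr,Flush
[18] P0: load  L1 | P0:M(3), P1:I | bus: none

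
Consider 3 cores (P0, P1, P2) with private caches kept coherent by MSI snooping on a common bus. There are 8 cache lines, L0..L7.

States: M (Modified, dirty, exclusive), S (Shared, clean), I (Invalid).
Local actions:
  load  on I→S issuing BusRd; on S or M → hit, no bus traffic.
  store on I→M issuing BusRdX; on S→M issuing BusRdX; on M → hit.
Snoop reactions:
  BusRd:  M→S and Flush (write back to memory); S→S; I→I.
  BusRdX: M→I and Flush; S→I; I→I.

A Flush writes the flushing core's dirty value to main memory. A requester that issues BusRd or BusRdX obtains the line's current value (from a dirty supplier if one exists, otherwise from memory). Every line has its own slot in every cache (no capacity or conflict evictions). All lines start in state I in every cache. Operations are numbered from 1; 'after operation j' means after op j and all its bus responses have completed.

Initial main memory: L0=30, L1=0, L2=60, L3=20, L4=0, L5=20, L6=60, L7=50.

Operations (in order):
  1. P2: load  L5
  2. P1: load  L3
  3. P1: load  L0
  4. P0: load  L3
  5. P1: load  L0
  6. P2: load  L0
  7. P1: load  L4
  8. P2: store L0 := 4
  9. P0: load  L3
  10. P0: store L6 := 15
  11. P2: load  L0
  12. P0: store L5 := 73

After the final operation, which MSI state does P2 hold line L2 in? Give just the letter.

  op1 P2: load  L5 → I/I/S on L5; bus BusRd; mem=20
  op2 P1: load  L3 → I/S/I on L3; bus BusRd; mem=20
  op3 P1: load  L0 → I/S/I on L0; bus BusRd; mem=30
  op4 P0: load  L3 → S/S/I on L3; bus BusRd; mem=20
  op5 P1: load  L0 → I/S/I on L0; bus (none); mem=30
  op6 P2: load  L0 → I/S/S on L0; bus BusRd; mem=30
  op7 P1: load  L4 → I/S/I on L4; bus BusRd; mem=0
  op8 P2: store L0 := 4 → I/I/M on L0; bus BusRdX; mem=30
  op9 P0: load  L3 → S/S/I on L3; bus (none); mem=20
  op10 P0: store L6 := 15 → M/I/I on L6; bus BusRdX; mem=60
  op11 P2: load  L0 → I/I/M on L0; bus (none); mem=30
  op12 P0: store L5 := 73 → M/I/I on L5; bus BusRdX; mem=20

state = I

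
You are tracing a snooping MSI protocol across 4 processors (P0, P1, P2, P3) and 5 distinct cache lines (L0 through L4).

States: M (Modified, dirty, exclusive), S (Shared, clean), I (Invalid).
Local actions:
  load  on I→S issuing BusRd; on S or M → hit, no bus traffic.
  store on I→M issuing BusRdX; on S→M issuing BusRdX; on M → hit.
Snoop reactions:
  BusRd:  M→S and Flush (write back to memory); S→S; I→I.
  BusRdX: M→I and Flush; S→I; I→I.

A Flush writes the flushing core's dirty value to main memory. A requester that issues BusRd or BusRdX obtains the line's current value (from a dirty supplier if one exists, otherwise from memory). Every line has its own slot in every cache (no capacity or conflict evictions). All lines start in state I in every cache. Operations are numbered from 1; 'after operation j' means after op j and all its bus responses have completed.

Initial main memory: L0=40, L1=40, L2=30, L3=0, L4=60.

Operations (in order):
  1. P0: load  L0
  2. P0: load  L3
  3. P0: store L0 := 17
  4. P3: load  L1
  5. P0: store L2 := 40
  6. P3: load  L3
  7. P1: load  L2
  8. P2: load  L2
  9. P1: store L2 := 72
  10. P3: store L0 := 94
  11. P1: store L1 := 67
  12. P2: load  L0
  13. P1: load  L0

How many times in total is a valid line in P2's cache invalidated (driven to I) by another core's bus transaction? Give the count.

step 1: P0: load  L0  ⟶  SIII  (L0)  txn=BusRd  M[L0]=40
step 2: P0: load  L3  ⟶  SIII  (L3)  txn=BusRd  M[L3]=0
step 3: P0: store L0 := 17  ⟶  MIII  (L0)  txn=BusRdX  M[L0]=40
step 4: P3: load  L1  ⟶  IIIS  (L1)  txn=BusRd  M[L1]=40
step 5: P0: store L2 := 40  ⟶  MIII  (L2)  txn=BusRdX  M[L2]=30
step 6: P3: load  L3  ⟶  SIIS  (L3)  txn=BusRd  M[L3]=0
step 7: P1: load  L2  ⟶  SSII  (L2)  txn=BusRd+Flush  M[L2]=40
step 8: P2: load  L2  ⟶  SSSI  (L2)  txn=BusRd  M[L2]=40
step 9: P1: store L2 := 72  ⟶  IMII  (L2)  txn=BusRdX  M[L2]=40
step 10: P3: store L0 := 94  ⟶  IIIM  (L0)  txn=BusRdX+Flush  M[L0]=17
step 11: P1: store L1 := 67  ⟶  IMII  (L1)  txn=BusRdX  M[L1]=40
step 12: P2: load  L0  ⟶  IISS  (L0)  txn=BusRd+Flush  M[L0]=94
step 13: P1: load  L0  ⟶  ISSS  (L0)  txn=BusRd  M[L0]=94

invalidations = 1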